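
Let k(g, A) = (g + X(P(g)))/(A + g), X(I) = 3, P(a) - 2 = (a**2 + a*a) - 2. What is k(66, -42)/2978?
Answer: 23/23824 ≈ 0.00096541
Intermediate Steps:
P(a) = 2*a**2 (P(a) = 2 + ((a**2 + a*a) - 2) = 2 + ((a**2 + a**2) - 2) = 2 + (2*a**2 - 2) = 2 + (-2 + 2*a**2) = 2*a**2)
k(g, A) = (3 + g)/(A + g) (k(g, A) = (g + 3)/(A + g) = (3 + g)/(A + g))
k(66, -42)/2978 = ((3 + 66)/(-42 + 66))/2978 = (69/24)*(1/2978) = ((1/24)*69)*(1/2978) = (23/8)*(1/2978) = 23/23824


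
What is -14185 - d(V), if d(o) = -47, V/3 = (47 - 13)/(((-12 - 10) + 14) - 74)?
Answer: -14138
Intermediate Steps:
V = -51/41 (V = 3*((47 - 13)/(((-12 - 10) + 14) - 74)) = 3*(34/((-22 + 14) - 74)) = 3*(34/(-8 - 74)) = 3*(34/(-82)) = 3*(34*(-1/82)) = 3*(-17/41) = -51/41 ≈ -1.2439)
-14185 - d(V) = -14185 - 1*(-47) = -14185 + 47 = -14138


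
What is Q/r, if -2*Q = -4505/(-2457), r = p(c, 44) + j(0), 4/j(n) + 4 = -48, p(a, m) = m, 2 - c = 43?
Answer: -4505/215838 ≈ -0.020872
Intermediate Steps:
c = -41 (c = 2 - 1*43 = 2 - 43 = -41)
j(n) = -1/13 (j(n) = 4/(-4 - 48) = 4/(-52) = 4*(-1/52) = -1/13)
r = 571/13 (r = 44 - 1/13 = 571/13 ≈ 43.923)
Q = -4505/4914 (Q = -(-4505)/(2*(-2457)) = -(-4505)*(-1)/(2*2457) = -½*4505/2457 = -4505/4914 ≈ -0.91677)
Q/r = -4505/(4914*571/13) = -4505/4914*13/571 = -4505/215838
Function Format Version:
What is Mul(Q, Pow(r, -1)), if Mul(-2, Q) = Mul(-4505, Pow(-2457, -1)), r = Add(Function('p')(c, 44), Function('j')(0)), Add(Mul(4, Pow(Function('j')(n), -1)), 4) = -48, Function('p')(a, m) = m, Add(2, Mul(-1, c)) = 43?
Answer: Rational(-4505, 215838) ≈ -0.020872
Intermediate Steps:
c = -41 (c = Add(2, Mul(-1, 43)) = Add(2, -43) = -41)
Function('j')(n) = Rational(-1, 13) (Function('j')(n) = Mul(4, Pow(Add(-4, -48), -1)) = Mul(4, Pow(-52, -1)) = Mul(4, Rational(-1, 52)) = Rational(-1, 13))
r = Rational(571, 13) (r = Add(44, Rational(-1, 13)) = Rational(571, 13) ≈ 43.923)
Q = Rational(-4505, 4914) (Q = Mul(Rational(-1, 2), Mul(-4505, Pow(-2457, -1))) = Mul(Rational(-1, 2), Mul(-4505, Rational(-1, 2457))) = Mul(Rational(-1, 2), Rational(4505, 2457)) = Rational(-4505, 4914) ≈ -0.91677)
Mul(Q, Pow(r, -1)) = Mul(Rational(-4505, 4914), Pow(Rational(571, 13), -1)) = Mul(Rational(-4505, 4914), Rational(13, 571)) = Rational(-4505, 215838)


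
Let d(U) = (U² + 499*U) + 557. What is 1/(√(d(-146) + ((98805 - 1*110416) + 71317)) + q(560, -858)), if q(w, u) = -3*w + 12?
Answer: -1668/2773499 - 5*√349/2773499 ≈ -0.00063508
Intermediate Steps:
d(U) = 557 + U² + 499*U
q(w, u) = 12 - 3*w
1/(√(d(-146) + ((98805 - 1*110416) + 71317)) + q(560, -858)) = 1/(√((557 + (-146)² + 499*(-146)) + ((98805 - 1*110416) + 71317)) + (12 - 3*560)) = 1/(√((557 + 21316 - 72854) + ((98805 - 110416) + 71317)) + (12 - 1680)) = 1/(√(-50981 + (-11611 + 71317)) - 1668) = 1/(√(-50981 + 59706) - 1668) = 1/(√8725 - 1668) = 1/(5*√349 - 1668) = 1/(-1668 + 5*√349)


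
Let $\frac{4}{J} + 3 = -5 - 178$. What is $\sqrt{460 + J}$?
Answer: $\frac{\sqrt{3978354}}{93} \approx 21.447$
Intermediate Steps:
$J = - \frac{2}{93}$ ($J = \frac{4}{-3 - 183} = \frac{4}{-186} = 4 \left(- \frac{1}{186}\right) = - \frac{2}{93} \approx -0.021505$)
$\sqrt{460 + J} = \sqrt{460 - \frac{2}{93}} = \sqrt{\frac{42778}{93}} = \frac{\sqrt{3978354}}{93}$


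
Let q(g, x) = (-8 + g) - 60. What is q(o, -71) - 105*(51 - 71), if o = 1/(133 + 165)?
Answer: 605537/298 ≈ 2032.0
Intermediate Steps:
o = 1/298 ≈ 0.0033557
q(g, x) = -68 + g
q(o, -71) - 105*(51 - 71) = (-68 + 1/298) - 105*(51 - 71) = -20263/298 - 105*(-20) = -20263/298 + 2100 = 605537/298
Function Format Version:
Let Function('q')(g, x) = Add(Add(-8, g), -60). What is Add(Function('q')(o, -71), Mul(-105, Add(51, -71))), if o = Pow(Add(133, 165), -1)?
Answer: Rational(605537, 298) ≈ 2032.0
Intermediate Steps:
o = Rational(1, 298) (o = Pow(298, -1) = Rational(1, 298) ≈ 0.0033557)
Function('q')(g, x) = Add(-68, g)
Add(Function('q')(o, -71), Mul(-105, Add(51, -71))) = Add(Add(-68, Rational(1, 298)), Mul(-105, Add(51, -71))) = Add(Rational(-20263, 298), Mul(-105, -20)) = Add(Rational(-20263, 298), 2100) = Rational(605537, 298)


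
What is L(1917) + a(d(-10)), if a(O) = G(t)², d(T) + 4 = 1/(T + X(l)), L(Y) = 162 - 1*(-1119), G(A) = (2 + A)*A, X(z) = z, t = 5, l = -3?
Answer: 2506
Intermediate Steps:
G(A) = A*(2 + A)
L(Y) = 1281 (L(Y) = 162 + 1119 = 1281)
d(T) = -4 + 1/(-3 + T) (d(T) = -4 + 1/(T - 3) = -4 + 1/(-3 + T))
a(O) = 1225 (a(O) = (5*(2 + 5))² = (5*7)² = 35² = 1225)
L(1917) + a(d(-10)) = 1281 + 1225 = 2506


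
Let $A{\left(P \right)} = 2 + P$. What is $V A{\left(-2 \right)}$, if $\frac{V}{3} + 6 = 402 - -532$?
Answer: $0$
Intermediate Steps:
$V = 2784$ ($V = -18 + 3 \left(402 - -532\right) = -18 + 3 \left(402 + 532\right) = -18 + 3 \cdot 934 = -18 + 2802 = 2784$)
$V A{\left(-2 \right)} = 2784 \left(2 - 2\right) = 2784 \cdot 0 = 0$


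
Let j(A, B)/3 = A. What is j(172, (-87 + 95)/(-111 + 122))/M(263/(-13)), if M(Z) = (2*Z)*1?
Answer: -3354/263 ≈ -12.753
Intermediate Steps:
j(A, B) = 3*A
M(Z) = 2*Z
j(172, (-87 + 95)/(-111 + 122))/M(263/(-13)) = (3*172)/((2*(263/(-13)))) = 516/((2*(263*(-1/13)))) = 516/((2*(-263/13))) = 516/(-526/13) = 516*(-13/526) = -3354/263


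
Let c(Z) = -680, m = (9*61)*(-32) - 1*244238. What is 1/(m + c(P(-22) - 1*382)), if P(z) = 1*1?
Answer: -1/262486 ≈ -3.8097e-6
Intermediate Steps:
P(z) = 1
m = -261806 (m = 549*(-32) - 244238 = -17568 - 244238 = -261806)
1/(m + c(P(-22) - 1*382)) = 1/(-261806 - 680) = 1/(-262486) = -1/262486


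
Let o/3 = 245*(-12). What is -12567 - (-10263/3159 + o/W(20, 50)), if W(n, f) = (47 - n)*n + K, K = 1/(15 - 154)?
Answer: -991711841230/79037127 ≈ -12547.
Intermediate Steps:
K = -1/139 (K = 1/(-139) = -1/139 ≈ -0.0071942)
o = -8820 (o = 3*(245*(-12)) = 3*(-2940) = -8820)
W(n, f) = -1/139 + n*(47 - n) (W(n, f) = (47 - n)*n - 1/139 = n*(47 - n) - 1/139 = -1/139 + n*(47 - n))
-12567 - (-10263/3159 + o/W(20, 50)) = -12567 - (-10263/3159 - 8820/(-1/139 - 1*20² + 47*20)) = -12567 - (-10263*1/3159 - 8820/(-1/139 - 1*400 + 940)) = -12567 - (-3421/1053 - 8820/(-1/139 - 400 + 940)) = -12567 - (-3421/1053 - 8820/75059/139) = -12567 - (-3421/1053 - 8820*139/75059) = -12567 - (-3421/1053 - 1225980/75059) = -12567 - 1*(-1547733779/79037127) = -12567 + 1547733779/79037127 = -991711841230/79037127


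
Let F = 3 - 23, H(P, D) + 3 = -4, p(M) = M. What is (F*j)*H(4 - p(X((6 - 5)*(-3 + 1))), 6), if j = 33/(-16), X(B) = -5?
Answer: -1155/4 ≈ -288.75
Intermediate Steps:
j = -33/16 (j = 33*(-1/16) = -33/16 ≈ -2.0625)
H(P, D) = -7 (H(P, D) = -3 - 4 = -7)
F = -20
(F*j)*H(4 - p(X((6 - 5)*(-3 + 1))), 6) = -20*(-33/16)*(-7) = (165/4)*(-7) = -1155/4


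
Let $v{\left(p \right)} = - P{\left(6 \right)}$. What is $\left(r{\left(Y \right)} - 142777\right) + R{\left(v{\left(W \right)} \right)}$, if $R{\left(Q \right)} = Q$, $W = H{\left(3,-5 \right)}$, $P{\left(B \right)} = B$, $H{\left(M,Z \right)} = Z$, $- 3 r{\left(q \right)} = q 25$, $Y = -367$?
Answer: $- \frac{419174}{3} \approx -1.3972 \cdot 10^{5}$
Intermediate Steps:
$r{\left(q \right)} = - \frac{25 q}{3}$ ($r{\left(q \right)} = - \frac{q 25}{3} = - \frac{25 q}{3}$)
$W = -5$
$v{\left(p \right)} = -6$ ($v{\left(p \right)} = \left(-1\right) 6 = -6$)
$\left(r{\left(Y \right)} - 142777\right) + R{\left(v{\left(W \right)} \right)} = \left(\left(- \frac{25}{3}\right) \left(-367\right) - 142777\right) - 6 = \left(\frac{9175}{3} - 142777\right) - 6 = - \frac{419156}{3} - 6 = - \frac{419174}{3}$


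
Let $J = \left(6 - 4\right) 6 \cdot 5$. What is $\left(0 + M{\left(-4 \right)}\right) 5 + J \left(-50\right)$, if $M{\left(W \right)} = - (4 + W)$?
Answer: $-3000$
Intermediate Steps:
$M{\left(W \right)} = -4 - W$
$J = 60$ ($J = 2 \cdot 30 = 60$)
$\left(0 + M{\left(-4 \right)}\right) 5 + J \left(-50\right) = \left(0 - 0\right) 5 + 60 \left(-50\right) = \left(0 + \left(-4 + 4\right)\right) 5 - 3000 = \left(0 + 0\right) 5 - 3000 = 0 \cdot 5 - 3000 = 0 - 3000 = -3000$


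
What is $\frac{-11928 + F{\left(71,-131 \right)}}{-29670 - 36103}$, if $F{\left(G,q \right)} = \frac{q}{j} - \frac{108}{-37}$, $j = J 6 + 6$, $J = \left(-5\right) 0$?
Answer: $\frac{2652215}{14601606} \approx 0.18164$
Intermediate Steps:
$J = 0$
$j = 6$ ($j = 0 \cdot 6 + 6 = 0 + 6 = 6$)
$F{\left(G,q \right)} = \frac{108}{37} + \frac{q}{6}$ ($F{\left(G,q \right)} = \frac{q}{6} - \frac{108}{-37} = q \frac{1}{6} - - \frac{108}{37} = \frac{q}{6} + \frac{108}{37} = \frac{108}{37} + \frac{q}{6}$)
$\frac{-11928 + F{\left(71,-131 \right)}}{-29670 - 36103} = \frac{-11928 + \left(\frac{108}{37} + \frac{1}{6} \left(-131\right)\right)}{-29670 - 36103} = \frac{-11928 + \left(\frac{108}{37} - \frac{131}{6}\right)}{-65773} = \left(-11928 - \frac{4199}{222}\right) \left(- \frac{1}{65773}\right) = \left(- \frac{2652215}{222}\right) \left(- \frac{1}{65773}\right) = \frac{2652215}{14601606}$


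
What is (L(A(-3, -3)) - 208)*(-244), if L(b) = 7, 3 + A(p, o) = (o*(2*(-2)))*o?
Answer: 49044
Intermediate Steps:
A(p, o) = -3 - 4*o**2 (A(p, o) = -3 + (o*(2*(-2)))*o = -3 + (o*(-4))*o = -3 + (-4*o)*o = -3 - 4*o**2)
(L(A(-3, -3)) - 208)*(-244) = (7 - 208)*(-244) = -201*(-244) = 49044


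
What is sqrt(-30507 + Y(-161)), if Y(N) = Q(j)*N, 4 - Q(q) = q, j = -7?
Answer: I*sqrt(32278) ≈ 179.66*I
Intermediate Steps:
Q(q) = 4 - q
Y(N) = 11*N (Y(N) = (4 - 1*(-7))*N = (4 + 7)*N = 11*N)
sqrt(-30507 + Y(-161)) = sqrt(-30507 + 11*(-161)) = sqrt(-30507 - 1771) = sqrt(-32278) = I*sqrt(32278)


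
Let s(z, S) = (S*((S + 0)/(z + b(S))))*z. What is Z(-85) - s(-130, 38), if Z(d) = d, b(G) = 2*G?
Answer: -96155/27 ≈ -3561.3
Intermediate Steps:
s(z, S) = z*S²/(z + 2*S) (s(z, S) = (S*((S + 0)/(z + 2*S)))*z = (S*(S/(z + 2*S)))*z = (S²/(z + 2*S))*z = z*S²/(z + 2*S))
Z(-85) - s(-130, 38) = -85 - (-130)*38²/(-130 + 2*38) = -85 - (-130)*1444/(-130 + 76) = -85 - (-130)*1444/(-54) = -85 - (-130)*1444*(-1)/54 = -85 - 1*93860/27 = -85 - 93860/27 = -96155/27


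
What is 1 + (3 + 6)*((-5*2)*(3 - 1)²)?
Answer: -359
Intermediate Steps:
1 + (3 + 6)*((-5*2)*(3 - 1)²) = 1 + 9*(-10*2²) = 1 + 9*(-10*4) = 1 + 9*(-40) = 1 - 360 = -359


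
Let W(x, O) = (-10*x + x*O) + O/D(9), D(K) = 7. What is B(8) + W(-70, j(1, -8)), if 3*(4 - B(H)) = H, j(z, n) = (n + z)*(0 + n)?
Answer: -9632/3 ≈ -3210.7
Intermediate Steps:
j(z, n) = n*(n + z) (j(z, n) = (n + z)*n = n*(n + z))
B(H) = 4 - H/3
W(x, O) = -10*x + O/7 + O*x (W(x, O) = (-10*x + x*O) + O/7 = (-10*x + O*x) + O*(⅐) = (-10*x + O*x) + O/7 = -10*x + O/7 + O*x)
B(8) + W(-70, j(1, -8)) = (4 - ⅓*8) + (-10*(-70) + (-8*(-8 + 1))/7 - 8*(-8 + 1)*(-70)) = (4 - 8/3) + (700 + (-8*(-7))/7 - 8*(-7)*(-70)) = 4/3 + (700 + (⅐)*56 + 56*(-70)) = 4/3 + (700 + 8 - 3920) = 4/3 - 3212 = -9632/3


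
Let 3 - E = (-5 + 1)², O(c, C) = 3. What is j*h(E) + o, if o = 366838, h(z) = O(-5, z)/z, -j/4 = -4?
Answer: 4768846/13 ≈ 3.6683e+5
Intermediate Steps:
j = 16 (j = -4*(-4) = 16)
E = -13 (E = 3 - (-5 + 1)² = 3 - 1*(-4)² = 3 - 1*16 = 3 - 16 = -13)
h(z) = 3/z
j*h(E) + o = 16*(3/(-13)) + 366838 = 16*(3*(-1/13)) + 366838 = 16*(-3/13) + 366838 = -48/13 + 366838 = 4768846/13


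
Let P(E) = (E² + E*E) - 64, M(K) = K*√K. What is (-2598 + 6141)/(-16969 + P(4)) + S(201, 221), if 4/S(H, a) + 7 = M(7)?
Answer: -4489/39669 + 2*√7/21 ≈ 0.13881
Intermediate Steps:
M(K) = K^(3/2)
P(E) = -64 + 2*E² (P(E) = (E² + E²) - 64 = 2*E² - 64 = -64 + 2*E²)
S(H, a) = 4/(-7 + 7*√7) (S(H, a) = 4/(-7 + 7^(3/2)) = 4/(-7 + 7*√7))
(-2598 + 6141)/(-16969 + P(4)) + S(201, 221) = (-2598 + 6141)/(-16969 + (-64 + 2*4²)) + (2/21 + 2*√7/21) = 3543/(-16969 + (-64 + 2*16)) + (2/21 + 2*√7/21) = 3543/(-16969 + (-64 + 32)) + (2/21 + 2*√7/21) = 3543/(-16969 - 32) + (2/21 + 2*√7/21) = 3543/(-17001) + (2/21 + 2*√7/21) = 3543*(-1/17001) + (2/21 + 2*√7/21) = -1181/5667 + (2/21 + 2*√7/21) = -4489/39669 + 2*√7/21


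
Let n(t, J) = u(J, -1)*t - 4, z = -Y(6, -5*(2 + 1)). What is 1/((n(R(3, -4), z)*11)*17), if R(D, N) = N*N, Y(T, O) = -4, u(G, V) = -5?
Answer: -1/15708 ≈ -6.3662e-5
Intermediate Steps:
R(D, N) = N**2
z = 4 (z = -1*(-4) = 4)
n(t, J) = -4 - 5*t (n(t, J) = -5*t - 4 = -4 - 5*t)
1/((n(R(3, -4), z)*11)*17) = 1/(((-4 - 5*(-4)**2)*11)*17) = 1/(((-4 - 5*16)*11)*17) = 1/(((-4 - 80)*11)*17) = 1/(-84*11*17) = 1/(-924*17) = 1/(-15708) = -1/15708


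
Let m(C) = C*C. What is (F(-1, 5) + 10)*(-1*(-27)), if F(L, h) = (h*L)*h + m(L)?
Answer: -378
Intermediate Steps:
m(C) = C**2
F(L, h) = L**2 + L*h**2 (F(L, h) = (h*L)*h + L**2 = (L*h)*h + L**2 = L*h**2 + L**2 = L**2 + L*h**2)
(F(-1, 5) + 10)*(-1*(-27)) = (-(-1 + 5**2) + 10)*(-1*(-27)) = (-(-1 + 25) + 10)*27 = (-1*24 + 10)*27 = (-24 + 10)*27 = -14*27 = -378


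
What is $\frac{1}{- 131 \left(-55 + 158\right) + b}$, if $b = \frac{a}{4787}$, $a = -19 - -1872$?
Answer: $- \frac{4787}{64589138} \approx -7.4115 \cdot 10^{-5}$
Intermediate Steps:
$a = 1853$ ($a = -19 + 1872 = 1853$)
$b = \frac{1853}{4787} \approx 0.38709$
$\frac{1}{- 131 \left(-55 + 158\right) + b} = \frac{1}{- 131 \left(-55 + 158\right) + \frac{1853}{4787}} = \frac{1}{\left(-131\right) 103 + \frac{1853}{4787}} = \frac{1}{-13493 + \frac{1853}{4787}} = \frac{1}{- \frac{64589138}{4787}} = - \frac{4787}{64589138}$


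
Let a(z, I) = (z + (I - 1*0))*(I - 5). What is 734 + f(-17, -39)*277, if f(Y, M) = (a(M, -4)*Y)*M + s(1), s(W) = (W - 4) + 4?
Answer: 71073948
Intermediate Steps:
a(z, I) = (-5 + I)*(I + z) (a(z, I) = (z + (I + 0))*(-5 + I) = (z + I)*(-5 + I) = (I + z)*(-5 + I) = (-5 + I)*(I + z))
s(W) = W (s(W) = (-4 + W) + 4 = W)
f(Y, M) = 1 + M*Y*(36 - 9*M) (f(Y, M) = (((-4)² - 5*(-4) - 5*M - 4*M)*Y)*M + 1 = ((16 + 20 - 5*M - 4*M)*Y)*M + 1 = ((36 - 9*M)*Y)*M + 1 = (Y*(36 - 9*M))*M + 1 = M*Y*(36 - 9*M) + 1 = 1 + M*Y*(36 - 9*M))
734 + f(-17, -39)*277 = 734 + (1 - 9*(-39)*(-17)*(-4 - 39))*277 = 734 + (1 - 9*(-39)*(-17)*(-43))*277 = 734 + (1 + 256581)*277 = 734 + 256582*277 = 734 + 71073214 = 71073948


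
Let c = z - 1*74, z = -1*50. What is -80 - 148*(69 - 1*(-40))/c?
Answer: 1553/31 ≈ 50.097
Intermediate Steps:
z = -50
c = -124 (c = -50 - 1*74 = -50 - 74 = -124)
-80 - 148*(69 - 1*(-40))/c = -80 - 148*(69 - 1*(-40))/(-124) = -80 - 148*(69 + 40)*(-1)/124 = -80 - 16132*(-1)/124 = -80 - 148*(-109/124) = -80 + 4033/31 = 1553/31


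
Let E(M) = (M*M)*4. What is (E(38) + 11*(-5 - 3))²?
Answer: 32353344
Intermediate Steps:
E(M) = 4*M² (E(M) = M²*4 = 4*M²)
(E(38) + 11*(-5 - 3))² = (4*38² + 11*(-5 - 3))² = (4*1444 + 11*(-8))² = (5776 - 88)² = 5688² = 32353344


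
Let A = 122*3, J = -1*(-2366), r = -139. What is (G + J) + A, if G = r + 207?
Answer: 2800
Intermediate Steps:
J = 2366
A = 366
G = 68 (G = -139 + 207 = 68)
(G + J) + A = (68 + 2366) + 366 = 2434 + 366 = 2800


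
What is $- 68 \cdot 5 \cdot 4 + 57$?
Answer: $-1303$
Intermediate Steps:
$- 68 \cdot 5 \cdot 4 + 57 = \left(-68\right) 20 + 57 = -1360 + 57 = -1303$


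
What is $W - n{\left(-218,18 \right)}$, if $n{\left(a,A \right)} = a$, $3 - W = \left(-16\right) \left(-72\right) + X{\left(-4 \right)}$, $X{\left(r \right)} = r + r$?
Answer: $-923$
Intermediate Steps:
$X{\left(r \right)} = 2 r$
$W = -1141$ ($W = 3 - \left(\left(-16\right) \left(-72\right) + 2 \left(-4\right)\right) = 3 - \left(1152 - 8\right) = 3 - 1144 = -1141$)
$W - n{\left(-218,18 \right)} = -1141 - -218 = -1141 + 218 = -923$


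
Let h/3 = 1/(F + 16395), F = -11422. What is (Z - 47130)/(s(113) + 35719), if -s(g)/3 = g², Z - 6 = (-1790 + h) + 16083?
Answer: 40817140/3217531 ≈ 12.686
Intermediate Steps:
h = 3/4973 (h = 3/(-11422 + 16395) = 3/4973 ≈ 0.00060326)
Z = 71108930/4973 (Z = 6 + ((-1790 + 3/4973) + 16083) = 6 + (-8901667/4973 + 16083) = 6 + 71079092/4973 = 71108930/4973 ≈ 14299.)
s(g) = -3*g²
(Z - 47130)/(s(113) + 35719) = (71108930/4973 - 47130)/(-3*113² + 35719) = -163268560/(4973*(-3*12769 + 35719)) = -163268560/(4973*(-38307 + 35719)) = -163268560/4973/(-2588) = -163268560/4973*(-1/2588) = 40817140/3217531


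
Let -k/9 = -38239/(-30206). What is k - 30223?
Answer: -913260089/30206 ≈ -30234.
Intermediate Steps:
k = -344151/30206 (k = -(-344151)/(-30206) = -(-344151)*(-1)/30206 = -9*38239/30206 = -344151/30206 ≈ -11.393)
k - 30223 = -344151/30206 - 30223 = -913260089/30206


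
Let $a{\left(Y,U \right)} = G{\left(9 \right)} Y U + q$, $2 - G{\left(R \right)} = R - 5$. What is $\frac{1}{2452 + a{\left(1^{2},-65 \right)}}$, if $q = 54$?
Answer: $\frac{1}{2636} \approx 0.00037936$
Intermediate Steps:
$G{\left(R \right)} = 7 - R$ ($G{\left(R \right)} = 2 - \left(R - 5\right) = 2 - \left(-5 + R\right) = 7 - R$)
$a{\left(Y,U \right)} = 54 - 2 U Y$ ($a{\left(Y,U \right)} = \left(7 - 9\right) Y U + 54 = - 2 Y U + 54 = - 2 U Y + 54 = 54 - 2 U Y$)
$\frac{1}{2452 + a{\left(1^{2},-65 \right)}} = \frac{1}{2452 - \left(-54 - 130 \cdot 1^{2}\right)} = \frac{1}{2452 - \left(-54 - 130\right)} = \frac{1}{2452 + \left(54 + 130\right)} = \frac{1}{2452 + 184} = \frac{1}{2636}$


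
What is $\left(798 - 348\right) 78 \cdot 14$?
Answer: $491400$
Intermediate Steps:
$\left(798 - 348\right) 78 \cdot 14 = 450 \cdot 1092 = 491400$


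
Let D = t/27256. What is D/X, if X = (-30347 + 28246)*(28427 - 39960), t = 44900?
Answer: 11225/165108896062 ≈ 6.7985e-8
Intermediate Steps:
D = 11225/6814 (D = 44900/27256 = 44900*(1/27256) = 11225/6814 ≈ 1.6473)
X = 24230833 (X = -2101*(-11533) = 24230833)
D/X = (11225/6814)/24230833 = (11225/6814)*(1/24230833) = 11225/165108896062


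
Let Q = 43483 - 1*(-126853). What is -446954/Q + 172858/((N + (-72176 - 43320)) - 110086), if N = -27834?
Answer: -8919327197/2697866736 ≈ -3.3061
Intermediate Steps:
Q = 170336 (Q = 43483 + 126853 = 170336)
-446954/Q + 172858/((N + (-72176 - 43320)) - 110086) = -446954/170336 + 172858/((-27834 + (-72176 - 43320)) - 110086) = -446954*1/170336 + 172858/((-27834 - 115496) - 110086) = -223477/85168 + 172858/(-143330 - 110086) = -223477/85168 + 172858/(-253416) = -223477/85168 + 172858*(-1/253416) = -223477/85168 - 86429/126708 = -8919327197/2697866736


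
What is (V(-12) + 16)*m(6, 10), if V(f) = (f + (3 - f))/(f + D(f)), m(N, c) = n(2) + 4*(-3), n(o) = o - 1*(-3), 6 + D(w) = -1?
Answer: -2107/19 ≈ -110.89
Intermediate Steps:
D(w) = -7 (D(w) = -6 - 1 = -7)
n(o) = 3 + o (n(o) = o + 3 = 3 + o)
m(N, c) = -7 (m(N, c) = (3 + 2) + 4*(-3) = 5 - 12 = -7)
V(f) = 3/(-7 + f) (V(f) = (f + (3 - f))/(f - 7) = 3/(-7 + f))
(V(-12) + 16)*m(6, 10) = (3/(-7 - 12) + 16)*(-7) = (3/(-19) + 16)*(-7) = (3*(-1/19) + 16)*(-7) = (-3/19 + 16)*(-7) = (301/19)*(-7) = -2107/19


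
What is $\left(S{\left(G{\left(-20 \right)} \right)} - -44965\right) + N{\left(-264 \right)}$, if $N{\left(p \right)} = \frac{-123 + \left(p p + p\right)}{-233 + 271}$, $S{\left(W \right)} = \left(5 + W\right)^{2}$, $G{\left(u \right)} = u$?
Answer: $\frac{1786529}{38} \approx 47014.0$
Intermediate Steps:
$N{\left(p \right)} = - \frac{123}{38} + \frac{p}{38} + \frac{p^{2}}{38}$ ($N{\left(p \right)} = \frac{-123 + \left(p^{2} + p\right)}{38} = \left(-123 + \left(p + p^{2}\right)\right) \frac{1}{38} = \left(-123 + p + p^{2}\right) \frac{1}{38} = - \frac{123}{38} + \frac{p}{38} + \frac{p^{2}}{38}$)
$\left(S{\left(G{\left(-20 \right)} \right)} - -44965\right) + N{\left(-264 \right)} = \left(\left(5 - 20\right)^{2} - -44965\right) + \left(- \frac{123}{38} + \frac{1}{38} \left(-264\right) + \frac{\left(-264\right)^{2}}{38}\right) = \left(\left(-15\right)^{2} + 44965\right) - - \frac{69309}{38} = \left(225 + 44965\right) - - \frac{69309}{38} = 45190 + \frac{69309}{38} = \frac{1786529}{38}$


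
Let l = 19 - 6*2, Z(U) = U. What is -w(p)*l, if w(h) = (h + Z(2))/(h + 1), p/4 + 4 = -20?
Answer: -658/95 ≈ -6.9263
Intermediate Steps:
p = -96 (p = -16 + 4*(-20) = -16 - 80 = -96)
w(h) = (2 + h)/(1 + h) (w(h) = (h + 2)/(h + 1) = (2 + h)/(1 + h))
l = 7 (l = 19 - 12 = 7)
-w(p)*l = -(2 - 96)/(1 - 96)*7 = --94/(-95)*7 = -(-1/95*(-94))*7 = -94*7/95 = -1*658/95 = -658/95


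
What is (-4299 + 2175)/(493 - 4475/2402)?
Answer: -566872/131079 ≈ -4.3247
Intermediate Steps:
(-4299 + 2175)/(493 - 4475/2402) = -2124/(493 - 4475*1/2402) = -2124/(493 - 4475/2402) = -2124/1179711/2402 = -2124*2402/1179711 = -566872/131079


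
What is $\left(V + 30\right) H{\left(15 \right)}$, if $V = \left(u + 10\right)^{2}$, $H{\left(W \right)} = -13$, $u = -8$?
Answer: $-442$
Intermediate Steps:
$V = 4$ ($V = \left(-8 + 10\right)^{2} = 2^{2} = 4$)
$\left(V + 30\right) H{\left(15 \right)} = \left(4 + 30\right) \left(-13\right) = 34 \left(-13\right) = -442$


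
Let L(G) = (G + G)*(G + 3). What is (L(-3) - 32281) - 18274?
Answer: -50555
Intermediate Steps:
L(G) = 2*G*(3 + G) (L(G) = (2*G)*(3 + G) = 2*G*(3 + G))
(L(-3) - 32281) - 18274 = (2*(-3)*(3 - 3) - 32281) - 18274 = (2*(-3)*0 - 32281) - 18274 = (0 - 32281) - 18274 = -32281 - 18274 = -50555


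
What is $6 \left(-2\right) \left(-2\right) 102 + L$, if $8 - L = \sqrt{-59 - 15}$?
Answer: $2456 - i \sqrt{74} \approx 2456.0 - 8.6023 i$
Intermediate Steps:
$L = 8 - i \sqrt{74}$ ($L = 8 - \sqrt{-59 - 15} = 8 - \sqrt{-74} = 8 - i \sqrt{74} \approx 8.0 - 8.6023 i$)
$6 \left(-2\right) \left(-2\right) 102 + L = 6 \left(-2\right) \left(-2\right) 102 + \left(8 - i \sqrt{74}\right) = \left(-12\right) \left(-2\right) 102 + \left(8 - i \sqrt{74}\right) = 24 \cdot 102 + \left(8 - i \sqrt{74}\right) = 2448 + \left(8 - i \sqrt{74}\right) = 2456 - i \sqrt{74}$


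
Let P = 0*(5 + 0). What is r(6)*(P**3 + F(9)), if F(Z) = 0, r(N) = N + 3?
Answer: 0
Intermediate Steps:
r(N) = 3 + N
P = 0 (P = 0*5 = 0)
r(6)*(P**3 + F(9)) = (3 + 6)*(0**3 + 0) = 9*(0 + 0) = 9*0 = 0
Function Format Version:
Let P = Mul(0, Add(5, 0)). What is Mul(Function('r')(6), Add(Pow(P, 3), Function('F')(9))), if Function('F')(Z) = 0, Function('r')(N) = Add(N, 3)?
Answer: 0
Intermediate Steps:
Function('r')(N) = Add(3, N)
P = 0 (P = Mul(0, 5) = 0)
Mul(Function('r')(6), Add(Pow(P, 3), Function('F')(9))) = Mul(Add(3, 6), Add(Pow(0, 3), 0)) = Mul(9, Add(0, 0)) = Mul(9, 0) = 0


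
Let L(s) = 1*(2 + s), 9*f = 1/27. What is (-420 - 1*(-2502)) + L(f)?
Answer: 506413/243 ≈ 2084.0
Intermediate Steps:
f = 1/243 (f = (⅑)/27 = (⅑)*(1/27) = 1/243 ≈ 0.0041152)
L(s) = 2 + s
(-420 - 1*(-2502)) + L(f) = (-420 - 1*(-2502)) + (2 + 1/243) = (-420 + 2502) + 487/243 = 2082 + 487/243 = 506413/243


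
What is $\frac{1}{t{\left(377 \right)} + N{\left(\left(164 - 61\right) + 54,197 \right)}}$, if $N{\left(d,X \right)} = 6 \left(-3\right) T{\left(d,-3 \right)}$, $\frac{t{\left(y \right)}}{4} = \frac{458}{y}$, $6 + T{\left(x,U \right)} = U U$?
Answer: $- \frac{377}{18526} \approx -0.02035$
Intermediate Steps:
$T{\left(x,U \right)} = -6 + U^{2}$ ($T{\left(x,U \right)} = -6 + U U = -6 + U^{2}$)
$t{\left(y \right)} = \frac{1832}{y}$ ($t{\left(y \right)} = 4 \frac{458}{y} = \frac{1832}{y}$)
$N{\left(d,X \right)} = -54$ ($N{\left(d,X \right)} = 6 \left(-3\right) \left(-6 + \left(-3\right)^{2}\right) = - 18 \left(-6 + 9\right) = \left(-18\right) 3 = -54$)
$\frac{1}{t{\left(377 \right)} + N{\left(\left(164 - 61\right) + 54,197 \right)}} = \frac{1}{\frac{1832}{377} - 54} = \frac{1}{- \frac{18526}{377}} = - \frac{377}{18526}$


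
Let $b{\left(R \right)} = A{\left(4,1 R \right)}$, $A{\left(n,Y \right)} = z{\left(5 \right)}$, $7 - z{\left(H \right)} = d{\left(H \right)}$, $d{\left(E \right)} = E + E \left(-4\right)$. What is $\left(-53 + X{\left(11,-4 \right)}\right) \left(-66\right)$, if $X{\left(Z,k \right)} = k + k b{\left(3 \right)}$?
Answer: $9570$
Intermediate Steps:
$d{\left(E \right)} = - 3 E$ ($d{\left(E \right)} = E - 4 E = - 3 E$)
$z{\left(H \right)} = 7 + 3 H$ ($z{\left(H \right)} = 7 - - 3 H = 7 + 3 H$)
$A{\left(n,Y \right)} = 22$ ($A{\left(n,Y \right)} = 7 + 3 \cdot 5 = 7 + 15 = 22$)
$b{\left(R \right)} = 22$
$X{\left(Z,k \right)} = 23 k$ ($X{\left(Z,k \right)} = k + k 22 = k + 22 k = 23 k$)
$\left(-53 + X{\left(11,-4 \right)}\right) \left(-66\right) = \left(-53 + 23 \left(-4\right)\right) \left(-66\right) = \left(-53 - 92\right) \left(-66\right) = \left(-145\right) \left(-66\right) = 9570$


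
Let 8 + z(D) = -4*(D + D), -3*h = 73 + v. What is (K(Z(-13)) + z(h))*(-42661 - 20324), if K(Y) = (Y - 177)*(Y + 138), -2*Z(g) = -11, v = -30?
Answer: 6173432785/4 ≈ 1.5434e+9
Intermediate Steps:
Z(g) = 11/2 (Z(g) = -1/2*(-11) = 11/2)
h = -43/3 (h = -(73 - 30)/3 = -1/3*43 = -43/3 ≈ -14.333)
K(Y) = (-177 + Y)*(138 + Y)
z(D) = -8 - 8*D (z(D) = -8 - 4*(D + D) = -8 - 8*D)
(K(Z(-13)) + z(h))*(-42661 - 20324) = ((-24426 + (11/2)**2 - 39*11/2) + (-8 - 8*(-43/3)))*(-42661 - 20324) = ((-24426 + 121/4 - 429/2) + (-8 + 344/3))*(-62985) = (-98441/4 + 320/3)*(-62985) = -294043/12*(-62985) = 6173432785/4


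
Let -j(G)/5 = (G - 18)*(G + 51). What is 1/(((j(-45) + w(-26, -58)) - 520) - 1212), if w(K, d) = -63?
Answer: 1/95 ≈ 0.010526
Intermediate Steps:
j(G) = -5*(-18 + G)*(51 + G) (j(G) = -5*(G - 18)*(G + 51) = -5*(-18 + G)*(51 + G))
1/(((j(-45) + w(-26, -58)) - 520) - 1212) = 1/((((4590 - 165*(-45) - 5*(-45)²) - 63) - 520) - 1212) = 1/((((4590 + 7425 - 5*2025) - 63) - 520) - 1212) = 1/((((4590 + 7425 - 10125) - 63) - 520) - 1212) = 1/(((1890 - 63) - 520) - 1212) = 1/((1827 - 520) - 1212) = 1/(1307 - 1212) = 1/95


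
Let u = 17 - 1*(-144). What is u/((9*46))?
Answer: 7/18 ≈ 0.38889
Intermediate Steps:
u = 161 (u = 17 + 144 = 161)
u/((9*46)) = 161/((9*46)) = 161/414 = 161*(1/414) = 7/18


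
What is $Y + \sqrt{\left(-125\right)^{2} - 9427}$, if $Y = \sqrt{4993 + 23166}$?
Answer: $\sqrt{6198} + \sqrt{28159} \approx 246.53$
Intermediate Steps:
$Y = \sqrt{28159} \approx 167.81$
$Y + \sqrt{\left(-125\right)^{2} - 9427} = \sqrt{28159} + \sqrt{\left(-125\right)^{2} - 9427} = \sqrt{28159} + \sqrt{15625 - 9427} = \sqrt{28159} + \sqrt{6198} = \sqrt{6198} + \sqrt{28159}$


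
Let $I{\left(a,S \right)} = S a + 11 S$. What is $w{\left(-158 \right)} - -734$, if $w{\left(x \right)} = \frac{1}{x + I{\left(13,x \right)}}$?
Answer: $\frac{2899299}{3950} \approx 734.0$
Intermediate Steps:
$I{\left(a,S \right)} = 11 S + S a$
$w{\left(x \right)} = \frac{1}{25 x}$ ($w{\left(x \right)} = \frac{1}{x + x \left(11 + 13\right)} = \frac{1}{x + x 24} = \frac{1}{x + 24 x} = \frac{1}{25 x}$)
$w{\left(-158 \right)} - -734 = \frac{1}{25 \left(-158\right)} - -734 = \frac{1}{25} \left(- \frac{1}{158}\right) + 734 = - \frac{1}{3950} + 734 = \frac{2899299}{3950}$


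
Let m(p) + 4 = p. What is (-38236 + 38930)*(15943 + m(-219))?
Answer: 10909680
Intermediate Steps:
m(p) = -4 + p
(-38236 + 38930)*(15943 + m(-219)) = (-38236 + 38930)*(15943 + (-4 - 219)) = 694*(15943 - 223) = 694*15720 = 10909680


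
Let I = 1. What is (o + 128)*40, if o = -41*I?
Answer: 3480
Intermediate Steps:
o = -41 (o = -41*1 = -41)
(o + 128)*40 = (-41 + 128)*40 = 87*40 = 3480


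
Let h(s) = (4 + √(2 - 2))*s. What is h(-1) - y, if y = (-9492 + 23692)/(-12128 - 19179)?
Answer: -111028/31307 ≈ -3.5464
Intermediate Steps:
y = -14200/31307 (y = 14200/(-31307) = 14200*(-1/31307) = -14200/31307 ≈ -0.45357)
h(s) = 4*s (h(s) = (4 + √0)*s = (4 + 0)*s = 4*s)
h(-1) - y = 4*(-1) - 1*(-14200/31307) = -4 + 14200/31307 = -111028/31307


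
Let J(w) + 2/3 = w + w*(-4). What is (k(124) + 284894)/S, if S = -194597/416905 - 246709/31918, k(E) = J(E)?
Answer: -11358183063287560/327196088073 ≈ -34714.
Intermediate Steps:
J(w) = -2/3 - 3*w (J(w) = -2/3 + (w + w*(-4)) = -2/3 + (w - 4*w) = -2/3 - 3*w)
k(E) = -2/3 - 3*E
S = -109065362691/13306773790 (S = -194597*1/416905 - 246709*1/31918 = -194597/416905 - 246709/31918 = -109065362691/13306773790 ≈ -8.1962)
(k(124) + 284894)/S = ((-2/3 - 3*124) + 284894)/(-109065362691/13306773790) = ((-2/3 - 372) + 284894)*(-13306773790/109065362691) = (-1118/3 + 284894)*(-13306773790/109065362691) = (853564/3)*(-13306773790/109065362691) = -11358183063287560/327196088073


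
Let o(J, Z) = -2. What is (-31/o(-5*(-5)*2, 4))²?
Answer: 961/4 ≈ 240.25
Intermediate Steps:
(-31/o(-5*(-5)*2, 4))² = (-31/(-2))² = (-31*(-½))² = (31/2)² = 961/4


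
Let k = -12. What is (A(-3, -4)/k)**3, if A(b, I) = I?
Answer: 1/27 ≈ 0.037037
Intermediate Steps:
(A(-3, -4)/k)**3 = (-4/(-12))**3 = (-4*(-1/12))**3 = (1/3)**3 = 1/27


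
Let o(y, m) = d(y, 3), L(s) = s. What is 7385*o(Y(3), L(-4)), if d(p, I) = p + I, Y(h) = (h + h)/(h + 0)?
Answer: 36925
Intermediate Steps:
Y(h) = 2 (Y(h) = (2*h)/h = 2)
d(p, I) = I + p
o(y, m) = 3 + y
7385*o(Y(3), L(-4)) = 7385*(3 + 2) = 7385*5 = 36925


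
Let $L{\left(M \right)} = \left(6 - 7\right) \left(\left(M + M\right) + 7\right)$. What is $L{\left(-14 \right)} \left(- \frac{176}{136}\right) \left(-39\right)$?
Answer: $\frac{18018}{17} \approx 1059.9$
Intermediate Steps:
$L{\left(M \right)} = -7 - 2 M$ ($L{\left(M \right)} = - (2 M + 7) = - (7 + 2 M) = -7 - 2 M$)
$L{\left(-14 \right)} \left(- \frac{176}{136}\right) \left(-39\right) = \left(-7 - -28\right) \left(- \frac{176}{136}\right) \left(-39\right) = \left(-7 + 28\right) \left(\left(-176\right) \frac{1}{136}\right) \left(-39\right) = 21 \left(- \frac{22}{17}\right) \left(-39\right) = \left(- \frac{462}{17}\right) \left(-39\right) = \frac{18018}{17}$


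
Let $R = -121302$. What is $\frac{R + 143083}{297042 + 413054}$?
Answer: $\frac{21781}{710096} \approx 0.030673$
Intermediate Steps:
$\frac{R + 143083}{297042 + 413054} = \frac{-121302 + 143083}{297042 + 413054} = \frac{21781}{710096}$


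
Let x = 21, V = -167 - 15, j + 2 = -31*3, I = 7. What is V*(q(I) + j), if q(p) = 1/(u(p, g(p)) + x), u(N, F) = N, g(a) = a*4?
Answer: 34567/2 ≈ 17284.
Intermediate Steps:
g(a) = 4*a
j = -95 (j = -2 - 31*3 = -2 - 93 = -95)
V = -182
q(p) = 1/(21 + p) (q(p) = 1/(p + 21) = 1/(21 + p))
V*(q(I) + j) = -182*(1/(21 + 7) - 95) = -182*(1/28 - 95) = -182*(-2659/28) = 34567/2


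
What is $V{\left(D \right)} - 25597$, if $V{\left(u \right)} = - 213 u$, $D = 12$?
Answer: $-28153$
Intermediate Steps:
$V{\left(D \right)} - 25597 = \left(-213\right) 12 - 25597 = -2556 - 25597 = -28153$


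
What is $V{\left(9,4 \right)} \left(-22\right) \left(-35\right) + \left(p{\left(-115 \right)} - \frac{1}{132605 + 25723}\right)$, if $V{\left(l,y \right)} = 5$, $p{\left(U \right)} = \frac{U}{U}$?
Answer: $\frac{609721127}{158328} \approx 3851.0$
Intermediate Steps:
$p{\left(U \right)} = 1$
$V{\left(9,4 \right)} \left(-22\right) \left(-35\right) + \left(p{\left(-115 \right)} - \frac{1}{132605 + 25723}\right) = 5 \left(-22\right) \left(-35\right) + \left(1 - \frac{1}{132605 + 25723}\right) = \left(-110\right) \left(-35\right) + \left(1 - \frac{1}{158328}\right) = 3850 + \left(1 - \frac{1}{158328}\right) = 3850 + \frac{158327}{158328} = \frac{609721127}{158328}$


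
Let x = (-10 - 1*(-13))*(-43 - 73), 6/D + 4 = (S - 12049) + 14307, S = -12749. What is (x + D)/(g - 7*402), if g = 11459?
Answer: -3652266/90729275 ≈ -0.040255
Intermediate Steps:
D = -6/10495 (D = 6/(-4 + ((-12749 - 12049) + 14307)) = 6/(-4 + (-24798 + 14307)) = 6/(-4 - 10491) = 6/(-10495) = 6*(-1/10495) = -6/10495 ≈ -0.00057170)
x = -348 (x = (-10 + 13)*(-116) = 3*(-116) = -348)
(x + D)/(g - 7*402) = (-348 - 6/10495)/(11459 - 7*402) = -3652266/(10495*(11459 - 2814)) = -3652266/10495/8645 = -3652266/10495*1/8645 = -3652266/90729275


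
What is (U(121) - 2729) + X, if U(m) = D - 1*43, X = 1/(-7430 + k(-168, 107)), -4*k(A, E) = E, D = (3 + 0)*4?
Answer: -82322524/29827 ≈ -2760.0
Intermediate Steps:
D = 12 (D = 3*4 = 12)
k(A, E) = -E/4
X = -4/29827 (X = 1/(-7430 - 1/4*107) = 1/(-7430 - 107/4) = 1/(-29827/4) = -4/29827 ≈ -0.00013411)
U(m) = -31 (U(m) = 12 - 1*43 = 12 - 43 = -31)
(U(121) - 2729) + X = (-31 - 2729) - 4/29827 = -2760 - 4/29827 = -82322524/29827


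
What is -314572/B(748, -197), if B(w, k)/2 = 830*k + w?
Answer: 78643/81381 ≈ 0.96636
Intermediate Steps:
B(w, k) = 2*w + 1660*k (B(w, k) = 2*(830*k + w) = 2*(w + 830*k) = 2*w + 1660*k)
-314572/B(748, -197) = -314572/(2*748 + 1660*(-197)) = -314572/(1496 - 327020) = -314572/(-325524) = -314572*(-1/325524) = 78643/81381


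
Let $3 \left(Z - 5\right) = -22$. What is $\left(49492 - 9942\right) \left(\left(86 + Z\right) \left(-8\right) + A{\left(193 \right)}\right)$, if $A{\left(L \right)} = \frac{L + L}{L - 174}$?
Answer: $- \frac{1463112700}{57} \approx -2.5669 \cdot 10^{7}$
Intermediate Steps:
$Z = - \frac{7}{3}$ ($Z = 5 + \frac{1}{3} \left(-22\right) = 5 - \frac{22}{3} = - \frac{7}{3} \approx -2.3333$)
$A{\left(L \right)} = \frac{2 L}{-174 + L}$
$\left(49492 - 9942\right) \left(\left(86 + Z\right) \left(-8\right) + A{\left(193 \right)}\right) = \left(49492 - 9942\right) \left(\left(86 - \frac{7}{3}\right) \left(-8\right) + 2 \cdot 193 \frac{1}{-174 + 193}\right) = 39550 \left(\frac{251}{3} \left(-8\right) + 2 \cdot 193 \cdot \frac{1}{19}\right) = 39550 \left(- \frac{2008}{3} + 2 \cdot 193 \cdot \frac{1}{19}\right) = 39550 \left(- \frac{2008}{3} + \frac{386}{19}\right) = 39550 \left(- \frac{36994}{57}\right) = - \frac{1463112700}{57}$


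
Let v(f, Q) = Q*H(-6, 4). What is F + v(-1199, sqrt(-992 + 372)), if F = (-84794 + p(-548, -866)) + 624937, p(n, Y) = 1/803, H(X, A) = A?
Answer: 433734830/803 + 8*I*sqrt(155) ≈ 5.4014e+5 + 99.599*I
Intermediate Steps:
p(n, Y) = 1/803
v(f, Q) = 4*Q (v(f, Q) = Q*4 = 4*Q)
F = 433734830/803 (F = (-84794 + 1/803) + 624937 = -68089581/803 + 624937 = 433734830/803 ≈ 5.4014e+5)
F + v(-1199, sqrt(-992 + 372)) = 433734830/803 + 4*sqrt(-992 + 372) = 433734830/803 + 4*sqrt(-620) = 433734830/803 + 4*(2*I*sqrt(155)) = 433734830/803 + 8*I*sqrt(155)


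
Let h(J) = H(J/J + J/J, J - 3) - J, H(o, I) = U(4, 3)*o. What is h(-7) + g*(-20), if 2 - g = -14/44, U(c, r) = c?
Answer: -345/11 ≈ -31.364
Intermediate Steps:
g = 51/22 (g = 2 - (-14)/44 = 2 - 1*(-7/22) = 2 + 7/22 = 51/22 ≈ 2.3182)
H(o, I) = 4*o
h(J) = 8 - J (h(J) = 4*(J/J + J/J) - J = 4*(1 + 1) - J = 4*2 - J = 8 - J)
h(-7) + g*(-20) = (8 - 1*(-7)) + (51/22)*(-20) = (8 + 7) - 510/11 = 15 - 510/11 = -345/11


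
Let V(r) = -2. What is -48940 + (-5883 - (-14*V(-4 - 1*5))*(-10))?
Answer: -54543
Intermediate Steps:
-48940 + (-5883 - (-14*V(-4 - 1*5))*(-10)) = -48940 + (-5883 - (-14*(-2))*(-10)) = -48940 + (-5883 - 28*(-10)) = -48940 + (-5883 - 1*(-280)) = -48940 + (-5883 + 280) = -48940 - 5603 = -54543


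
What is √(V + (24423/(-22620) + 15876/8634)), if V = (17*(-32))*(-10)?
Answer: √160126710838397615/5425030 ≈ 73.761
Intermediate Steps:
V = 5440 (V = -544*(-10) = 5440)
√(V + (24423/(-22620) + 15876/8634)) = √(5440 + (24423/(-22620) + 15876/8634)) = √(5440 + (24423*(-1/22620) + 15876*(1/8634))) = √(5440 + (-8141/7540 + 2646/1439)) = √(5440 + 8235941/10850060) = √(59032562341/10850060) = √160126710838397615/5425030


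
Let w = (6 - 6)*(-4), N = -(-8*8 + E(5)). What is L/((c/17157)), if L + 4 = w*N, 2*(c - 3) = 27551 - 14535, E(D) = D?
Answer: -68628/6511 ≈ -10.540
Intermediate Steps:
c = 6511 (c = 3 + (27551 - 14535)/2 = 3 + (1/2)*13016 = 3 + 6508 = 6511)
N = 59 (N = -(-8*8 + 5) = -(-64 + 5) = -1*(-59) = 59)
w = 0 (w = 0*(-4) = 0)
L = -4 (L = -4 + 0*59 = -4 + 0 = -4)
L/((c/17157)) = -4/(6511/17157) = -4/(6511*(1/17157)) = -4/6511/17157 = -4*17157/6511 = -68628/6511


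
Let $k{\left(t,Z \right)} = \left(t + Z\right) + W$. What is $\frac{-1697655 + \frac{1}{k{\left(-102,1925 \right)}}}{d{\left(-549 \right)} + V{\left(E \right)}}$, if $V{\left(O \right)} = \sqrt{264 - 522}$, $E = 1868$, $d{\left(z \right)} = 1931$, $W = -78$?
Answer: $- \frac{5720409797794}{6507138155} + \frac{2962407974 i \sqrt{258}}{6507138155} \approx -879.1 + 7.3125 i$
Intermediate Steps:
$V{\left(O \right)} = i \sqrt{258}$ ($V{\left(O \right)} = \sqrt{-258} = i \sqrt{258}$)
$k{\left(t,Z \right)} = -78 + Z + t$ ($k{\left(t,Z \right)} = \left(t + Z\right) - 78 = \left(Z + t\right) - 78 = -78 + Z + t$)
$\frac{-1697655 + \frac{1}{k{\left(-102,1925 \right)}}}{d{\left(-549 \right)} + V{\left(E \right)}} = \frac{-1697655 + \frac{1}{-78 + 1925 - 102}}{1931 + i \sqrt{258}} = \frac{-1697655 + \frac{1}{1745}}{1931 + i \sqrt{258}} = - \frac{2962407974}{1745 \left(1931 + i \sqrt{258}\right)}$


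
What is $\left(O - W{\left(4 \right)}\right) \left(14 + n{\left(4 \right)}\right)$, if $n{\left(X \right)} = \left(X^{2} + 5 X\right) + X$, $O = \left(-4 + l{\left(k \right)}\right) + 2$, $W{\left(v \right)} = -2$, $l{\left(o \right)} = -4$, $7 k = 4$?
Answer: $-216$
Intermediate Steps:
$k = \frac{4}{7}$ ($k = \frac{1}{7} \cdot 4 = \frac{4}{7} \approx 0.57143$)
$O = -6$ ($O = \left(-4 - 4\right) + 2 = -8 + 2 = -6$)
$n{\left(X \right)} = X^{2} + 6 X$
$\left(O - W{\left(4 \right)}\right) \left(14 + n{\left(4 \right)}\right) = \left(-6 - -2\right) \left(14 + 4 \left(6 + 4\right)\right) = \left(-6 + 2\right) \left(14 + 4 \cdot 10\right) = - 4 \left(14 + 40\right) = \left(-4\right) 54 = -216$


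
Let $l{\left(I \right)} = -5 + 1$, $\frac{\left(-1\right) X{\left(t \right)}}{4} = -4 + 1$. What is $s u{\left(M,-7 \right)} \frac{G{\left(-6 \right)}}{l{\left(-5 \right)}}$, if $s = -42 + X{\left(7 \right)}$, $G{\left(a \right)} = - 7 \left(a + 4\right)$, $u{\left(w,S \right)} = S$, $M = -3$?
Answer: $-735$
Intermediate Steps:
$X{\left(t \right)} = 12$ ($X{\left(t \right)} = - 4 \left(-4 + 1\right) = \left(-4\right) \left(-3\right) = 12$)
$l{\left(I \right)} = -4$
$G{\left(a \right)} = -28 - 7 a$ ($G{\left(a \right)} = - 7 \left(4 + a\right) = -28 - 7 a$)
$s = -30$ ($s = -42 + 12 = -30$)
$s u{\left(M,-7 \right)} \frac{G{\left(-6 \right)}}{l{\left(-5 \right)}} = \left(-30\right) \left(-7\right) \frac{-28 - -42}{-4} = 210 \left(-28 + 42\right) \left(- \frac{1}{4}\right) = 210 \cdot 14 \left(- \frac{1}{4}\right) = 210 \left(- \frac{7}{2}\right) = -735$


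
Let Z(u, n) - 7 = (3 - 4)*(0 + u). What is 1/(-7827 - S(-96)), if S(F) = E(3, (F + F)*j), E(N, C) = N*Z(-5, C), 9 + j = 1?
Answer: -1/7863 ≈ -0.00012718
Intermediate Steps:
j = -8 (j = -9 + 1 = -8)
Z(u, n) = 7 - u (Z(u, n) = 7 + (3 - 4)*(0 + u) = 7 - u)
E(N, C) = 12*N (E(N, C) = N*(7 - 1*(-5)) = N*(7 + 5) = N*12 = 12*N)
S(F) = 36 (S(F) = 12*3 = 36)
1/(-7827 - S(-96)) = 1/(-7827 - 1*36) = 1/(-7827 - 36) = 1/(-7863) = -1/7863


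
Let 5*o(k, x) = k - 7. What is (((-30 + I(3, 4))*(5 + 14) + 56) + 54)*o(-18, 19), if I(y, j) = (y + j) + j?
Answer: 1255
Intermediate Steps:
I(y, j) = y + 2*j (I(y, j) = (j + y) + j = y + 2*j)
o(k, x) = -7/5 + k/5 (o(k, x) = (k - 7)/5 = (-7 + k)/5 = -7/5 + k/5)
(((-30 + I(3, 4))*(5 + 14) + 56) + 54)*o(-18, 19) = (((-30 + (3 + 2*4))*(5 + 14) + 56) + 54)*(-7/5 + (1/5)*(-18)) = (((-30 + (3 + 8))*19 + 56) + 54)*(-7/5 - 18/5) = (((-30 + 11)*19 + 56) + 54)*(-5) = ((-19*19 + 56) + 54)*(-5) = ((-361 + 56) + 54)*(-5) = (-305 + 54)*(-5) = -251*(-5) = 1255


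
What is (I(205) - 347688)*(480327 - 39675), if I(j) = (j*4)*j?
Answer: -79135811376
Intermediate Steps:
I(j) = 4*j**2 (I(j) = (4*j)*j = 4*j**2)
(I(205) - 347688)*(480327 - 39675) = (4*205**2 - 347688)*(480327 - 39675) = (4*42025 - 347688)*440652 = (168100 - 347688)*440652 = -179588*440652 = -79135811376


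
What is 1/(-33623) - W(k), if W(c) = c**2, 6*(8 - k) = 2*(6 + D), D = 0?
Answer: -1210429/33623 ≈ -36.000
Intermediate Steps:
k = 6 (k = 8 - (6 + 0)/3 = 8 - 6/3 = 8 - 1/6*12 = 8 - 2 = 6)
1/(-33623) - W(k) = 1/(-33623) - 1*6**2 = -1/33623 - 1*36 = -1/33623 - 36 = -1210429/33623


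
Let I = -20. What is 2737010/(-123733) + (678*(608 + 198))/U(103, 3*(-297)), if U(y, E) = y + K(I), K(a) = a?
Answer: 67388953214/10269839 ≈ 6561.8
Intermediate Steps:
U(y, E) = -20 + y (U(y, E) = y - 20 = -20 + y)
2737010/(-123733) + (678*(608 + 198))/U(103, 3*(-297)) = 2737010/(-123733) + (678*(608 + 198))/(-20 + 103) = 2737010*(-1/123733) + (678*806)/83 = -2737010/123733 + 546468*(1/83) = -2737010/123733 + 546468/83 = 67388953214/10269839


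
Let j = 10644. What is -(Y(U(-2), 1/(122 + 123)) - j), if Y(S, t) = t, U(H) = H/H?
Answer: 2607779/245 ≈ 10644.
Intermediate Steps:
U(H) = 1
-(Y(U(-2), 1/(122 + 123)) - j) = -(1/(122 + 123) - 1*10644) = -(1/245 - 10644) = -1*(-2607779/245) = 2607779/245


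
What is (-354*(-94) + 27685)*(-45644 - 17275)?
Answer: -3835605159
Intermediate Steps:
(-354*(-94) + 27685)*(-45644 - 17275) = (33276 + 27685)*(-62919) = 60961*(-62919) = -3835605159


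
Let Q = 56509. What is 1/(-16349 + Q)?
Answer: 1/40160 ≈ 2.4900e-5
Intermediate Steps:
1/(-16349 + Q) = 1/(-16349 + 56509) = 1/40160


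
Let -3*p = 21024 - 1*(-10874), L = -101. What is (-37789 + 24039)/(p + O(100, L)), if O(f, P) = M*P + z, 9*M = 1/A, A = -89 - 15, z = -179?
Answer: 12870000/10119619 ≈ 1.2718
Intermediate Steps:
A = -104
M = -1/936 (M = (⅑)/(-104) = (⅑)*(-1/104) = -1/936 ≈ -0.0010684)
O(f, P) = -179 - P/936 (O(f, P) = -P/936 - 179 = -179 - P/936)
p = -31898/3 (p = -(21024 - 1*(-10874))/3 = -(21024 + 10874)/3 = -⅓*31898 = -31898/3 ≈ -10633.)
(-37789 + 24039)/(p + O(100, L)) = (-37789 + 24039)/(-31898/3 + (-179 - 1/936*(-101))) = -13750/(-31898/3 + (-179 + 101/936)) = -13750/(-31898/3 - 167443/936) = -13750/(-10119619/936) = -13750*(-936/10119619) = 12870000/10119619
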